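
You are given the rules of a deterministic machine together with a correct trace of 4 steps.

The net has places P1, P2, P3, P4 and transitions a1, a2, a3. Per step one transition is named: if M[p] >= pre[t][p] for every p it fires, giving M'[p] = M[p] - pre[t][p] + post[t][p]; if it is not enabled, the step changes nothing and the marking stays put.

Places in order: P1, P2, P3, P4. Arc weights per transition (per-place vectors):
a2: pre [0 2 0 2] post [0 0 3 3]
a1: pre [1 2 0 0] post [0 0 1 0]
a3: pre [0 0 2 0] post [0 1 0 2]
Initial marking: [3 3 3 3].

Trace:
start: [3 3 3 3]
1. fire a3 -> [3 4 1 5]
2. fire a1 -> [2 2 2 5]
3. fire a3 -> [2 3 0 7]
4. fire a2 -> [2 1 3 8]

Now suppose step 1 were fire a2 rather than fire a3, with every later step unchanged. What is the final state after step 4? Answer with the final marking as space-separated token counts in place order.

(re-executing from step 1 with the substitution; state before step 1: [3 3 3 3])
1. fire a2 -> [3 1 6 4]
2. fire a1 -> [3 1 6 4]
3. fire a3 -> [3 2 4 6]
4. fire a2 -> [3 0 7 7]

3 0 7 7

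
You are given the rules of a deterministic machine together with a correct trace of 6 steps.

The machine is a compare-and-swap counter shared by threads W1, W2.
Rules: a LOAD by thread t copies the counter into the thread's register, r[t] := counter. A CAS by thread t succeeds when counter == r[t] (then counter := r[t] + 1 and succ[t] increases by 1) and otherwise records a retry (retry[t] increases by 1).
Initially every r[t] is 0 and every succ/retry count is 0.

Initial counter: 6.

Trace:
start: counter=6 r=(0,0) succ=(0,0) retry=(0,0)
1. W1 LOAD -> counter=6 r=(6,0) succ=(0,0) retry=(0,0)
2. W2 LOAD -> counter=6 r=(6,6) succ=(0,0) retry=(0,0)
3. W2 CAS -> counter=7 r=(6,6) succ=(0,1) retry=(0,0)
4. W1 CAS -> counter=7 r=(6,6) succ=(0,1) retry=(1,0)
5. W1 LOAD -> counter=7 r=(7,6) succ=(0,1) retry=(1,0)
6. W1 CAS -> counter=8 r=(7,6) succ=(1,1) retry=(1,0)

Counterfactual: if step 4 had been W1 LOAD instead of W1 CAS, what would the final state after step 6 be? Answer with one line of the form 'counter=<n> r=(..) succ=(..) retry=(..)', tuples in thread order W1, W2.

counter=8 r=(7,6) succ=(1,1) retry=(0,0)

(re-executing from step 4 with the substitution; state before step 4: counter=7 r=(6,6) succ=(0,1) retry=(0,0))
4. W1 LOAD -> counter=7 r=(7,6) succ=(0,1) retry=(0,0)
5. W1 LOAD -> counter=7 r=(7,6) succ=(0,1) retry=(0,0)
6. W1 CAS -> counter=8 r=(7,6) succ=(1,1) retry=(0,0)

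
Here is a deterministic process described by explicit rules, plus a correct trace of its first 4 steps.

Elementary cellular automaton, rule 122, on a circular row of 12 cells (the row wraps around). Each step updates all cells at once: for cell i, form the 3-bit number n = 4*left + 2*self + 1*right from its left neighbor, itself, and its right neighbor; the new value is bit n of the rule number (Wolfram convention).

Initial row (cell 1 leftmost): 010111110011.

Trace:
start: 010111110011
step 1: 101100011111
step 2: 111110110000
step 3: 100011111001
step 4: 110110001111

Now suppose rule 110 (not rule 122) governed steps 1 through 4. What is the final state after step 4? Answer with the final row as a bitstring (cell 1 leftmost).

011111101100

(re-executing steps 1..4 under rule 110; state before step 1: 010111110011)
step 1: 111100010111
step 2: 000100111100
step 3: 001101100100
step 4: 011111101100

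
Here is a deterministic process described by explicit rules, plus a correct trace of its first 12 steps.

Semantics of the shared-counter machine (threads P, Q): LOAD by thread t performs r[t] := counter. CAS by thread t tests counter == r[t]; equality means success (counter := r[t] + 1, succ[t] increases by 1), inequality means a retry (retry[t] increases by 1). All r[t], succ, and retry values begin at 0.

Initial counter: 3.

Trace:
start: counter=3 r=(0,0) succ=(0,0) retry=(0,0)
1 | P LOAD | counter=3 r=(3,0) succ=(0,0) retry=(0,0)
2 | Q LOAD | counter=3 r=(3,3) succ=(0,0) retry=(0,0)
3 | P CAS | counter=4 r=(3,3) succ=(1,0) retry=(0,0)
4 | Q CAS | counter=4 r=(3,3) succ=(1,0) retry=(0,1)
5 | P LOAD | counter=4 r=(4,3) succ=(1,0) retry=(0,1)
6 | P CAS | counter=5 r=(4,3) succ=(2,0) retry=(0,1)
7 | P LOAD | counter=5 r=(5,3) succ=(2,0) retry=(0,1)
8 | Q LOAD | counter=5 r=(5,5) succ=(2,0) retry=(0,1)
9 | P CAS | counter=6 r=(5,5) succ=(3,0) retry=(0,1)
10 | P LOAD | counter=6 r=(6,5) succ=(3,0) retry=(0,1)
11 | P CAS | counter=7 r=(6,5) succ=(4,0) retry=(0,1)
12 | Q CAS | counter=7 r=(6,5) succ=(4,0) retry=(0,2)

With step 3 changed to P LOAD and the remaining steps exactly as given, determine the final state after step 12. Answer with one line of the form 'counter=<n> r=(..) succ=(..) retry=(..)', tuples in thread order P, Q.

counter=7 r=(6,5) succ=(3,1) retry=(0,1)

(re-executing from step 3 with the substitution; state before step 3: counter=3 r=(3,3) succ=(0,0) retry=(0,0))
3 | P LOAD | counter=3 r=(3,3) succ=(0,0) retry=(0,0)
4 | Q CAS | counter=4 r=(3,3) succ=(0,1) retry=(0,0)
5 | P LOAD | counter=4 r=(4,3) succ=(0,1) retry=(0,0)
6 | P CAS | counter=5 r=(4,3) succ=(1,1) retry=(0,0)
7 | P LOAD | counter=5 r=(5,3) succ=(1,1) retry=(0,0)
8 | Q LOAD | counter=5 r=(5,5) succ=(1,1) retry=(0,0)
9 | P CAS | counter=6 r=(5,5) succ=(2,1) retry=(0,0)
10 | P LOAD | counter=6 r=(6,5) succ=(2,1) retry=(0,0)
11 | P CAS | counter=7 r=(6,5) succ=(3,1) retry=(0,0)
12 | Q CAS | counter=7 r=(6,5) succ=(3,1) retry=(0,1)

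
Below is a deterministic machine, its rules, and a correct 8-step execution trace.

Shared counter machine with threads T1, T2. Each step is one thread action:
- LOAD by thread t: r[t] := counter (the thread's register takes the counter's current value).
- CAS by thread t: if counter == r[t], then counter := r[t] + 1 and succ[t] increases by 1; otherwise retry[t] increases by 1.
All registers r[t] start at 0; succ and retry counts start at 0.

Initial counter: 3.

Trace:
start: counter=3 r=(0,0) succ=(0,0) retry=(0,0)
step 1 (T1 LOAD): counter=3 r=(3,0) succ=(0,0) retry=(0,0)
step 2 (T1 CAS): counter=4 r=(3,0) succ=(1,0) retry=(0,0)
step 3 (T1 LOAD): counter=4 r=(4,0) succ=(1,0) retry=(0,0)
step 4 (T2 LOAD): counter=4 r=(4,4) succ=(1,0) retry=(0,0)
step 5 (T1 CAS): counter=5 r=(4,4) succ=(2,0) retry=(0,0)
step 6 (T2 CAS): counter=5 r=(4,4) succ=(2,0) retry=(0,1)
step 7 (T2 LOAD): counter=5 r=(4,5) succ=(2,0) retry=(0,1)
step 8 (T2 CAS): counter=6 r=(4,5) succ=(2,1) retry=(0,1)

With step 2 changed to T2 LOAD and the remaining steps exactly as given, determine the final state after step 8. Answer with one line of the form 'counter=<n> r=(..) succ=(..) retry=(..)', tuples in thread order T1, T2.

counter=5 r=(3,4) succ=(1,1) retry=(0,1)

(re-executing from step 2 with the substitution; state before step 2: counter=3 r=(3,0) succ=(0,0) retry=(0,0))
step 2 (T2 LOAD): counter=3 r=(3,3) succ=(0,0) retry=(0,0)
step 3 (T1 LOAD): counter=3 r=(3,3) succ=(0,0) retry=(0,0)
step 4 (T2 LOAD): counter=3 r=(3,3) succ=(0,0) retry=(0,0)
step 5 (T1 CAS): counter=4 r=(3,3) succ=(1,0) retry=(0,0)
step 6 (T2 CAS): counter=4 r=(3,3) succ=(1,0) retry=(0,1)
step 7 (T2 LOAD): counter=4 r=(3,4) succ=(1,0) retry=(0,1)
step 8 (T2 CAS): counter=5 r=(3,4) succ=(1,1) retry=(0,1)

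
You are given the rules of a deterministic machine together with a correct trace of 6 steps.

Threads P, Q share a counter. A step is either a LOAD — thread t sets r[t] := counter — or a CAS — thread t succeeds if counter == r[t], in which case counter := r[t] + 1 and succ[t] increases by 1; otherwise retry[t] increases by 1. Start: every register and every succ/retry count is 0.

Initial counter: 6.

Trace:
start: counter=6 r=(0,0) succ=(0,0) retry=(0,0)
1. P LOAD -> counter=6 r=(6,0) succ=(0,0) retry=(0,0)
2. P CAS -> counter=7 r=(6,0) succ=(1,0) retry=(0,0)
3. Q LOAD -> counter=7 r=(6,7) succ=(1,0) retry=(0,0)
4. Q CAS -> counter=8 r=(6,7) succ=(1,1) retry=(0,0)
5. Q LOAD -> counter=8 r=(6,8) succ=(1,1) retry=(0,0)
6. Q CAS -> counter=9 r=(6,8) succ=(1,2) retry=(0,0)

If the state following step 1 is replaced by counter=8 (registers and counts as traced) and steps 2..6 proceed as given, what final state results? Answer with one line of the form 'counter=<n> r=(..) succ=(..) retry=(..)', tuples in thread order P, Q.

counter=10 r=(6,9) succ=(0,2) retry=(1,0)

state after step 1 := counter=8 r=(6,0) succ=(0,0) retry=(0,0)
2. P CAS -> counter=8 r=(6,0) succ=(0,0) retry=(1,0)
3. Q LOAD -> counter=8 r=(6,8) succ=(0,0) retry=(1,0)
4. Q CAS -> counter=9 r=(6,8) succ=(0,1) retry=(1,0)
5. Q LOAD -> counter=9 r=(6,9) succ=(0,1) retry=(1,0)
6. Q CAS -> counter=10 r=(6,9) succ=(0,2) retry=(1,0)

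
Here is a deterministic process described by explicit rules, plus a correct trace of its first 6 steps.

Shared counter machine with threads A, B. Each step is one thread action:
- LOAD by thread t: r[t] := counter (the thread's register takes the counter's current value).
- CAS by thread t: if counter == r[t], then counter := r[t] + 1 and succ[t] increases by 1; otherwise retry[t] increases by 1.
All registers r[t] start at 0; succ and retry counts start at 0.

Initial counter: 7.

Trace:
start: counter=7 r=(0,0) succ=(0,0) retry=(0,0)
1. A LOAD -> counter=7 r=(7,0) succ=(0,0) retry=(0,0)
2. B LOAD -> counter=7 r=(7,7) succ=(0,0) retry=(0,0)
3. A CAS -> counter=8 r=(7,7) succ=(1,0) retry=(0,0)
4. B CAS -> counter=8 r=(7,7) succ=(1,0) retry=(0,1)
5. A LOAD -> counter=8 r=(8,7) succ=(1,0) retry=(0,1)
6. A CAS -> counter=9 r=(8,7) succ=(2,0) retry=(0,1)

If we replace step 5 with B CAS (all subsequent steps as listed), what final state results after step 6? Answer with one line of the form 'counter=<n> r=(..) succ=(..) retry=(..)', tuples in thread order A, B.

counter=8 r=(7,7) succ=(1,0) retry=(1,2)

(re-executing from step 5 with the substitution; state before step 5: counter=8 r=(7,7) succ=(1,0) retry=(0,1))
5. B CAS -> counter=8 r=(7,7) succ=(1,0) retry=(0,2)
6. A CAS -> counter=8 r=(7,7) succ=(1,0) retry=(1,2)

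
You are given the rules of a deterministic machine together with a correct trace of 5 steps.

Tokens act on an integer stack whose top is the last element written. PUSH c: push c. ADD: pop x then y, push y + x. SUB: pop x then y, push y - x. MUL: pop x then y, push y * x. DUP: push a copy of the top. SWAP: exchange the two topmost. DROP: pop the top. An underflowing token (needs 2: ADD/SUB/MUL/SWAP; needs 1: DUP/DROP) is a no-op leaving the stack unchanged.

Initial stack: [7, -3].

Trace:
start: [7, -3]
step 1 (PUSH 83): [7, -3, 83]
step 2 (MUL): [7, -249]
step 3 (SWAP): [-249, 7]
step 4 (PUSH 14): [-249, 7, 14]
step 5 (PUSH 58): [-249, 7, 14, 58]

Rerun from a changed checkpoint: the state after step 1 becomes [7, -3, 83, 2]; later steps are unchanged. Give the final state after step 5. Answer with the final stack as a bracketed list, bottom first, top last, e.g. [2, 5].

[7, 166, -3, 14, 58]

state after step 1 := [7, -3, 83, 2]
step 2 (MUL): [7, -3, 166]
step 3 (SWAP): [7, 166, -3]
step 4 (PUSH 14): [7, 166, -3, 14]
step 5 (PUSH 58): [7, 166, -3, 14, 58]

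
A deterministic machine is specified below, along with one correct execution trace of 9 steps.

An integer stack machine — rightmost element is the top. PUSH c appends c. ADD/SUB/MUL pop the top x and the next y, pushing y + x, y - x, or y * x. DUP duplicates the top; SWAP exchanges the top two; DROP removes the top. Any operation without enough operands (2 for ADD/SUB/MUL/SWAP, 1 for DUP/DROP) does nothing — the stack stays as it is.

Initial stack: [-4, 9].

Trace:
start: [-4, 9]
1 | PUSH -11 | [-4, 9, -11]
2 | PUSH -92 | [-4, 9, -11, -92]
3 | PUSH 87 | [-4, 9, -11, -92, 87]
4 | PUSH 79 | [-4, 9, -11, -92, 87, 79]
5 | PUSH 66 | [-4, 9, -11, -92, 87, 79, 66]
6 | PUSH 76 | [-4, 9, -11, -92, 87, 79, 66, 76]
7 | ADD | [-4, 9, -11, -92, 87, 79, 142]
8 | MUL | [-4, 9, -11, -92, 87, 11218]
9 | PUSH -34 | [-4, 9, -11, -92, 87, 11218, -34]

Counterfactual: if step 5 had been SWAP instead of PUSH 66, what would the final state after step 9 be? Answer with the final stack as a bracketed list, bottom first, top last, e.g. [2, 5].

(re-executing from step 5 with the substitution; state before step 5: [-4, 9, -11, -92, 87, 79])
5 | SWAP | [-4, 9, -11, -92, 79, 87]
6 | PUSH 76 | [-4, 9, -11, -92, 79, 87, 76]
7 | ADD | [-4, 9, -11, -92, 79, 163]
8 | MUL | [-4, 9, -11, -92, 12877]
9 | PUSH -34 | [-4, 9, -11, -92, 12877, -34]

[-4, 9, -11, -92, 12877, -34]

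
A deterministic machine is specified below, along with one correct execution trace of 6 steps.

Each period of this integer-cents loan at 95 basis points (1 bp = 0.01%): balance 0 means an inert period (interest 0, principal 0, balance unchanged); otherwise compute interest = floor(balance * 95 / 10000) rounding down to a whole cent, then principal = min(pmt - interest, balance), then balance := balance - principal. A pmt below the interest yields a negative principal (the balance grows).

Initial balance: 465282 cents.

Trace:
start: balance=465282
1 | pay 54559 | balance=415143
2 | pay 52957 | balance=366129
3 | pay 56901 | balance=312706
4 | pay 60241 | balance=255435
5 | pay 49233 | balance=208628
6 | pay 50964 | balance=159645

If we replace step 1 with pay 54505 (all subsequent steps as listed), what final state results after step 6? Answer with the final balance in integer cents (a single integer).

159703

(re-executing from step 1 with the substitution; state before step 1: balance=465282)
1 | pay 54505 | balance=415197
2 | pay 52957 | balance=366184
3 | pay 56901 | balance=312761
4 | pay 60241 | balance=255491
5 | pay 49233 | balance=208685
6 | pay 50964 | balance=159703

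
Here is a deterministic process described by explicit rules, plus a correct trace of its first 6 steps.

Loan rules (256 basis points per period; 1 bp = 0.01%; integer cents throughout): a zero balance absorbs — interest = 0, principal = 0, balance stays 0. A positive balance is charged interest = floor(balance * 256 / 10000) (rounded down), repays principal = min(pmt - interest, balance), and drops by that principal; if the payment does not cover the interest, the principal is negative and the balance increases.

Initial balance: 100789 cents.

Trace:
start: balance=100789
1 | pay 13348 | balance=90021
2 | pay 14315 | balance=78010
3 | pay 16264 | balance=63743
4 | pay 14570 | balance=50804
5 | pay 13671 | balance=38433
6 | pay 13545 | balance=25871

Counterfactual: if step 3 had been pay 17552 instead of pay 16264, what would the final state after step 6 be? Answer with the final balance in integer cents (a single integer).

(re-executing from step 3 with the substitution; state before step 3: balance=78010)
3 | pay 17552 | balance=62455
4 | pay 14570 | balance=49483
5 | pay 13671 | balance=37078
6 | pay 13545 | balance=24482

24482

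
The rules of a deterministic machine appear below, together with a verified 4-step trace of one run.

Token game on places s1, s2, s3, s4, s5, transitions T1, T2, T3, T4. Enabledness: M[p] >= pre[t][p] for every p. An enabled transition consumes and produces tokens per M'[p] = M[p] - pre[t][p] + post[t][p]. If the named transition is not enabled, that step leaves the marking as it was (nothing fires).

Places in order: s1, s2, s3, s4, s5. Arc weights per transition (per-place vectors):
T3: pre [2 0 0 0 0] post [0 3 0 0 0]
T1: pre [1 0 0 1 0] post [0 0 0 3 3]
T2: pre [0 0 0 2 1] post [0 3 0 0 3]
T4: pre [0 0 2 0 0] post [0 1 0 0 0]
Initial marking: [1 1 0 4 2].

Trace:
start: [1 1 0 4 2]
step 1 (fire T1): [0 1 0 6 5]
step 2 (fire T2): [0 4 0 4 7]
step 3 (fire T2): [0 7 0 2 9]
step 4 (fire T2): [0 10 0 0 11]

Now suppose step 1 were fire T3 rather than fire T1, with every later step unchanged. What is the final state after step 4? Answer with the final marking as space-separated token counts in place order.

(re-executing from step 1 with the substitution; state before step 1: [1 1 0 4 2])
step 1 (fire T3): [1 1 0 4 2]
step 2 (fire T2): [1 4 0 2 4]
step 3 (fire T2): [1 7 0 0 6]
step 4 (fire T2): [1 7 0 0 6]

1 7 0 0 6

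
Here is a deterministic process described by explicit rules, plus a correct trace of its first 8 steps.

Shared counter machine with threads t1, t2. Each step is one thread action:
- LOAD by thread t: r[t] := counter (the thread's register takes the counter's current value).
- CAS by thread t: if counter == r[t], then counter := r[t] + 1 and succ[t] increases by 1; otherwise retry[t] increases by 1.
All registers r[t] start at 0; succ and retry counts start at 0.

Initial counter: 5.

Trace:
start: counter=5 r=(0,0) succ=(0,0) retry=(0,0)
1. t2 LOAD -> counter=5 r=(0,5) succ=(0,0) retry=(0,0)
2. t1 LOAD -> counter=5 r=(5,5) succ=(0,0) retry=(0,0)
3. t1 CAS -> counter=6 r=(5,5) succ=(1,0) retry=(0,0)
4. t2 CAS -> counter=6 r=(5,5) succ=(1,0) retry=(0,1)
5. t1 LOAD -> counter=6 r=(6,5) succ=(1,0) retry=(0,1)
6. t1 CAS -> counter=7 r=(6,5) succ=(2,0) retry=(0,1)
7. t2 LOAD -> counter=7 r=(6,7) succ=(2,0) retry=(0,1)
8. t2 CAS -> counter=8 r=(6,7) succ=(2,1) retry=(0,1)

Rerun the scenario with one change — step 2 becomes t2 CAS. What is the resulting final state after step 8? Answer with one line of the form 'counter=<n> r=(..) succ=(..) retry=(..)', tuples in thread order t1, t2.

counter=8 r=(6,7) succ=(1,2) retry=(1,1)

(re-executing from step 2 with the substitution; state before step 2: counter=5 r=(0,5) succ=(0,0) retry=(0,0))
2. t2 CAS -> counter=6 r=(0,5) succ=(0,1) retry=(0,0)
3. t1 CAS -> counter=6 r=(0,5) succ=(0,1) retry=(1,0)
4. t2 CAS -> counter=6 r=(0,5) succ=(0,1) retry=(1,1)
5. t1 LOAD -> counter=6 r=(6,5) succ=(0,1) retry=(1,1)
6. t1 CAS -> counter=7 r=(6,5) succ=(1,1) retry=(1,1)
7. t2 LOAD -> counter=7 r=(6,7) succ=(1,1) retry=(1,1)
8. t2 CAS -> counter=8 r=(6,7) succ=(1,2) retry=(1,1)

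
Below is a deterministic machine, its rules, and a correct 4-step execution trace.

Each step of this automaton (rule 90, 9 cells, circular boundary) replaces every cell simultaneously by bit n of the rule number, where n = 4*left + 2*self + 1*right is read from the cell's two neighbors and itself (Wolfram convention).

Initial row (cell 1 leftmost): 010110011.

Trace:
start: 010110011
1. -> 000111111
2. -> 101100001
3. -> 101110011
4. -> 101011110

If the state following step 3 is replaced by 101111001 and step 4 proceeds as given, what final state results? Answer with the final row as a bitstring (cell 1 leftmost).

state after step 3 := 101111001
4. -> 101001111

101001111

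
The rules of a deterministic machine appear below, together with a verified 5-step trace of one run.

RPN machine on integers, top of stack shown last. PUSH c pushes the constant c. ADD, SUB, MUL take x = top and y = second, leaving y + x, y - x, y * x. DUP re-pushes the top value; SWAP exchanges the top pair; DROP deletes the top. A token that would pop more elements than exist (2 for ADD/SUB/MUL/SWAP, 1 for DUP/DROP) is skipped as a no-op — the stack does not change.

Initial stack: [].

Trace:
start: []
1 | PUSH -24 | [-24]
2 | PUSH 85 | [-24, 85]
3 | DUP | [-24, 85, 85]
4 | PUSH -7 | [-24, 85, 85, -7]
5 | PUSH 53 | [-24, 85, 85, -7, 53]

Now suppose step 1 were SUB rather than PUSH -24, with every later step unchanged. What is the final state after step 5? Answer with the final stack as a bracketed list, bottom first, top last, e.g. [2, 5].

(re-executing from step 1 with the substitution; state before step 1: [])
1 | SUB | []
2 | PUSH 85 | [85]
3 | DUP | [85, 85]
4 | PUSH -7 | [85, 85, -7]
5 | PUSH 53 | [85, 85, -7, 53]

[85, 85, -7, 53]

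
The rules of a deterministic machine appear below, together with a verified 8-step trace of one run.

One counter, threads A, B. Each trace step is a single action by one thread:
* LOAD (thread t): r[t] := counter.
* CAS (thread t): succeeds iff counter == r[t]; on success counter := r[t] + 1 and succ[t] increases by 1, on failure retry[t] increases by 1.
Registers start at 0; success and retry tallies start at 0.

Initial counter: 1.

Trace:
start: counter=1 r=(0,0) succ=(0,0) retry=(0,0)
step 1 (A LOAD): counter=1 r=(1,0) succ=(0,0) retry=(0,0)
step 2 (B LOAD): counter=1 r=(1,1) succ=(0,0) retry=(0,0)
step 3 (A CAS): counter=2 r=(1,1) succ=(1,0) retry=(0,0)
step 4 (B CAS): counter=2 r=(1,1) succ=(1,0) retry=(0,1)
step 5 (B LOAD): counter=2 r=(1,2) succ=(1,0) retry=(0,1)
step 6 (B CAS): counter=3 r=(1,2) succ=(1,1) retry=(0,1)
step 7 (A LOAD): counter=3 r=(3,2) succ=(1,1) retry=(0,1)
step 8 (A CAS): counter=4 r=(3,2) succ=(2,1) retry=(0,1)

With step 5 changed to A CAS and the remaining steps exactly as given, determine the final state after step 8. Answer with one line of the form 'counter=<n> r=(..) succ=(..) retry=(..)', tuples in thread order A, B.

counter=3 r=(2,1) succ=(2,0) retry=(1,2)

(re-executing from step 5 with the substitution; state before step 5: counter=2 r=(1,1) succ=(1,0) retry=(0,1))
step 5 (A CAS): counter=2 r=(1,1) succ=(1,0) retry=(1,1)
step 6 (B CAS): counter=2 r=(1,1) succ=(1,0) retry=(1,2)
step 7 (A LOAD): counter=2 r=(2,1) succ=(1,0) retry=(1,2)
step 8 (A CAS): counter=3 r=(2,1) succ=(2,0) retry=(1,2)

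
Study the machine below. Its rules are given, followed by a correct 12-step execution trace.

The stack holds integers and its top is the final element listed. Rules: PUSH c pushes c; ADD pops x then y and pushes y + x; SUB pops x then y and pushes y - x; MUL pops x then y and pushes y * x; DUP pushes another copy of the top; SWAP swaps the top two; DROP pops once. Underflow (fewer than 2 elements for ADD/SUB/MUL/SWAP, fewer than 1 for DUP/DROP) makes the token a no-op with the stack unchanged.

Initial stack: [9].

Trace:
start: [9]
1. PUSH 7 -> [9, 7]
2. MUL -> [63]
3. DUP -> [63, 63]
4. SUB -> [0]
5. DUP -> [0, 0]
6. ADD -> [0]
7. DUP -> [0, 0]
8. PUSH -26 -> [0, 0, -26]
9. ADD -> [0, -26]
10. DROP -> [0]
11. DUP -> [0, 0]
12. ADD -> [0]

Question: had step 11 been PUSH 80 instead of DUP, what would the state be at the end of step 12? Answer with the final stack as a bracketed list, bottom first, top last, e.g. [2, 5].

(re-executing from step 11 with the substitution; state before step 11: [0])
11. PUSH 80 -> [0, 80]
12. ADD -> [80]

[80]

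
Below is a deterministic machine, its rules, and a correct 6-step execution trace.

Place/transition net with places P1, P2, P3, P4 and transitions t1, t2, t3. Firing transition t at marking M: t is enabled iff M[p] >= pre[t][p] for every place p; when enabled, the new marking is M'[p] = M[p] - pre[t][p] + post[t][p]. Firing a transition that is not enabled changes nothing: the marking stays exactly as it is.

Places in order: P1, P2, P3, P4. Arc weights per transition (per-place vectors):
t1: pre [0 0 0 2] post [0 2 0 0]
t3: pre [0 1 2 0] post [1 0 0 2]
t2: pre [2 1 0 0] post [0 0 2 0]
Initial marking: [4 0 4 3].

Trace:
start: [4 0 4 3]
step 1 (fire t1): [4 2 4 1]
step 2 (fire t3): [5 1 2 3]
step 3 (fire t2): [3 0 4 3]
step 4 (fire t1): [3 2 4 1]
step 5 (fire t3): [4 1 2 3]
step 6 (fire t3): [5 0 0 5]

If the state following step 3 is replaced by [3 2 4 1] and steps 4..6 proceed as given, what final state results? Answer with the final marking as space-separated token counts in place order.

5 0 0 5

state after step 3 := [3 2 4 1]
step 4 (fire t1): [3 2 4 1]
step 5 (fire t3): [4 1 2 3]
step 6 (fire t3): [5 0 0 5]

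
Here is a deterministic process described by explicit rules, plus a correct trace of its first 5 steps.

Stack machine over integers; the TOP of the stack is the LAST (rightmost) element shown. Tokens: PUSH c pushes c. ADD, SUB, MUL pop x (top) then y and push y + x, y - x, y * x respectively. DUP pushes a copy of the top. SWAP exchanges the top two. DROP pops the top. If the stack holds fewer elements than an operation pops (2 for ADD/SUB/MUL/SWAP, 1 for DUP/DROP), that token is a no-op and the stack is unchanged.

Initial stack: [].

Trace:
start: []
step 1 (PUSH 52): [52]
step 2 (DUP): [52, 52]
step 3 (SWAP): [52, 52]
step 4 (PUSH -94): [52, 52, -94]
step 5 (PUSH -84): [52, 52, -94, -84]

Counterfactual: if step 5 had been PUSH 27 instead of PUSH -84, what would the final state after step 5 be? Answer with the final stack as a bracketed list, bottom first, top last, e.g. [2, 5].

[52, 52, -94, 27]

(re-executing from step 5 with the substitution; state before step 5: [52, 52, -94])
step 5 (PUSH 27): [52, 52, -94, 27]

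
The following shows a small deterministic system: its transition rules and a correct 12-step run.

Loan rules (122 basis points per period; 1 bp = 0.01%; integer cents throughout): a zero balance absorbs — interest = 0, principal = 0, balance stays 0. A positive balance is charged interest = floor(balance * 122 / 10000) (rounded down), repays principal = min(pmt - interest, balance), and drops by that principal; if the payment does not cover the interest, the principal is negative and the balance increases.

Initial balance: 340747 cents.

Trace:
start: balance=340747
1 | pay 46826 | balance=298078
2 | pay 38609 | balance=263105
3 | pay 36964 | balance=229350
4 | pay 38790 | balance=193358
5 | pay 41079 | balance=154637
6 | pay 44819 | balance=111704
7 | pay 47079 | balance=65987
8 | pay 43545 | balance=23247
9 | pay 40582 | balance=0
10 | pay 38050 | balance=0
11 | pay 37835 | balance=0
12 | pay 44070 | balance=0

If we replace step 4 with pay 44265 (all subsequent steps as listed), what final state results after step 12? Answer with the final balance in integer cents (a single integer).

0

(re-executing from step 4 with the substitution; state before step 4: balance=229350)
4 | pay 44265 | balance=187883
5 | pay 41079 | balance=149096
6 | pay 44819 | balance=106095
7 | pay 47079 | balance=60310
8 | pay 43545 | balance=17500
9 | pay 40582 | balance=0
10 | pay 38050 | balance=0
11 | pay 37835 | balance=0
12 | pay 44070 | balance=0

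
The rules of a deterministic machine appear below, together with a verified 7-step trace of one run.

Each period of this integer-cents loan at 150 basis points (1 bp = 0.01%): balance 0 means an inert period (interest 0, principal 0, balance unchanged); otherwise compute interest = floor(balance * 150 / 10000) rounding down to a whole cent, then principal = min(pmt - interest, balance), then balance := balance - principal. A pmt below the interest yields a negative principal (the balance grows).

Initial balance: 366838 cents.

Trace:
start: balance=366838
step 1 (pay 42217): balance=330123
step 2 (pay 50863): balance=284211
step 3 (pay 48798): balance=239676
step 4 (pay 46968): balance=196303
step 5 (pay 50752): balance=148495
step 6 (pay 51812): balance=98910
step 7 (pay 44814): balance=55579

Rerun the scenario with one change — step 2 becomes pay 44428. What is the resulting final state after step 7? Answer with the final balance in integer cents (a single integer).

(re-executing from step 2 with the substitution; state before step 2: balance=330123)
step 2 (pay 44428): balance=290646
step 3 (pay 48798): balance=246207
step 4 (pay 46968): balance=202932
step 5 (pay 50752): balance=155223
step 6 (pay 51812): balance=105739
step 7 (pay 44814): balance=62511

62511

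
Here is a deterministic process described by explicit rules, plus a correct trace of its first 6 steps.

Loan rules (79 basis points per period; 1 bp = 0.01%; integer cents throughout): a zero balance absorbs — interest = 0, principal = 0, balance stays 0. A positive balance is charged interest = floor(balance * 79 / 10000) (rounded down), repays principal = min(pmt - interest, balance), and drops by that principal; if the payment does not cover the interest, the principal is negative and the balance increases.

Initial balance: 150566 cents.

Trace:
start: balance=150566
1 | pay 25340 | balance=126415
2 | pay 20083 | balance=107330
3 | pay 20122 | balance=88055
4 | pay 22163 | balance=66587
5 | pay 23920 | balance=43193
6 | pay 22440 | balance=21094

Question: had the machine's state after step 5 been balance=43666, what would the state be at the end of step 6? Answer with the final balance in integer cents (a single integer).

state after step 5 := balance=43666
6 | pay 22440 | balance=21570

21570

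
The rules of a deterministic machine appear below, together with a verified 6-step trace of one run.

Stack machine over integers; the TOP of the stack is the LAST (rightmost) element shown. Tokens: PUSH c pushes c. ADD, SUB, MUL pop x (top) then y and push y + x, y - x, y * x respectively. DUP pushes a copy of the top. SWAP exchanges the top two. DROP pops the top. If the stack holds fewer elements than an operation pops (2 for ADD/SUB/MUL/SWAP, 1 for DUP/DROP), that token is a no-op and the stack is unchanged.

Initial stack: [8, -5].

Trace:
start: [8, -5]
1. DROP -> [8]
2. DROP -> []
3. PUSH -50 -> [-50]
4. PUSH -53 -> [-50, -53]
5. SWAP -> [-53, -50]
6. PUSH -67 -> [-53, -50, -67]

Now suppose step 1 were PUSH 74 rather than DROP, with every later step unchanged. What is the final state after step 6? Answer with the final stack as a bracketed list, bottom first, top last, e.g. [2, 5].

[8, -5, -53, -50, -67]

(re-executing from step 1 with the substitution; state before step 1: [8, -5])
1. PUSH 74 -> [8, -5, 74]
2. DROP -> [8, -5]
3. PUSH -50 -> [8, -5, -50]
4. PUSH -53 -> [8, -5, -50, -53]
5. SWAP -> [8, -5, -53, -50]
6. PUSH -67 -> [8, -5, -53, -50, -67]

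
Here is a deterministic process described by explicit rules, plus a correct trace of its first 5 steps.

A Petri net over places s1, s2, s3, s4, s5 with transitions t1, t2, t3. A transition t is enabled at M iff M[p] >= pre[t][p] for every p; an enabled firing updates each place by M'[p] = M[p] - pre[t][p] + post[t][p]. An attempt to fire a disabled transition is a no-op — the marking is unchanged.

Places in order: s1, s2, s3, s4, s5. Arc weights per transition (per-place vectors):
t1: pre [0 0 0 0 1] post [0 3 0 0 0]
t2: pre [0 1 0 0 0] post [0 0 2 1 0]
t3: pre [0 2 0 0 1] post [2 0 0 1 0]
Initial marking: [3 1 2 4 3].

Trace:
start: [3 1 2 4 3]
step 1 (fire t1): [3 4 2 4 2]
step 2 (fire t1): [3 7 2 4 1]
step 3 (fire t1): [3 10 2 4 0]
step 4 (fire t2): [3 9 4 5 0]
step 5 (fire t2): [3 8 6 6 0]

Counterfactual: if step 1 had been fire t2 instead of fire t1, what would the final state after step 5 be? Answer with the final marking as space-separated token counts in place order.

(re-executing from step 1 with the substitution; state before step 1: [3 1 2 4 3])
step 1 (fire t2): [3 0 4 5 3]
step 2 (fire t1): [3 3 4 5 2]
step 3 (fire t1): [3 6 4 5 1]
step 4 (fire t2): [3 5 6 6 1]
step 5 (fire t2): [3 4 8 7 1]

3 4 8 7 1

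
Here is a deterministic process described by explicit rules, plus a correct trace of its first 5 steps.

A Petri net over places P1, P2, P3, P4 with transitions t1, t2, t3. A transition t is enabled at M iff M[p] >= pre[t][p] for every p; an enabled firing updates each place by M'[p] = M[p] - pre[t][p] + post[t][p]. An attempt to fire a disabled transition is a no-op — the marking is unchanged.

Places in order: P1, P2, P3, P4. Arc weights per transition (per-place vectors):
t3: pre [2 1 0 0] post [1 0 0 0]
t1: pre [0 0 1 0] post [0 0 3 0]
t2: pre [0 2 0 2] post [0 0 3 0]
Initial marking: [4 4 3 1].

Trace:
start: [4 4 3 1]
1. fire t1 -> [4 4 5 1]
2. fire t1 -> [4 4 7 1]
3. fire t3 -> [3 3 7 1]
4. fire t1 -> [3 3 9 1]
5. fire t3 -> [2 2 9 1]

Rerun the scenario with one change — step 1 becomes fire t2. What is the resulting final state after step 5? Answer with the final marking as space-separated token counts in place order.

2 2 7 1

(re-executing from step 1 with the substitution; state before step 1: [4 4 3 1])
1. fire t2 -> [4 4 3 1]
2. fire t1 -> [4 4 5 1]
3. fire t3 -> [3 3 5 1]
4. fire t1 -> [3 3 7 1]
5. fire t3 -> [2 2 7 1]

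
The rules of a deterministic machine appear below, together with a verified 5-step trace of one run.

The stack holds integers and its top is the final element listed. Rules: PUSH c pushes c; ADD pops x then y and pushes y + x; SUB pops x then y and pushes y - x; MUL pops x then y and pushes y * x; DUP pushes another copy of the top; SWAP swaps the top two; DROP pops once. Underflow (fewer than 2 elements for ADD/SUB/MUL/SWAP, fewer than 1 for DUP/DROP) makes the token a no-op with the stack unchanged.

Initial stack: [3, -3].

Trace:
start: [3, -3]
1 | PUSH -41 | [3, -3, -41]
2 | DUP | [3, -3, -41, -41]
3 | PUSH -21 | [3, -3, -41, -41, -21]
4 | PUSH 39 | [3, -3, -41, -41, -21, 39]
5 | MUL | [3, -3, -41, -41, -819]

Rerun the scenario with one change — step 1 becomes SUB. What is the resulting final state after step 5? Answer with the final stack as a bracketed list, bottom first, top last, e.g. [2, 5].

(re-executing from step 1 with the substitution; state before step 1: [3, -3])
1 | SUB | [6]
2 | DUP | [6, 6]
3 | PUSH -21 | [6, 6, -21]
4 | PUSH 39 | [6, 6, -21, 39]
5 | MUL | [6, 6, -819]

[6, 6, -819]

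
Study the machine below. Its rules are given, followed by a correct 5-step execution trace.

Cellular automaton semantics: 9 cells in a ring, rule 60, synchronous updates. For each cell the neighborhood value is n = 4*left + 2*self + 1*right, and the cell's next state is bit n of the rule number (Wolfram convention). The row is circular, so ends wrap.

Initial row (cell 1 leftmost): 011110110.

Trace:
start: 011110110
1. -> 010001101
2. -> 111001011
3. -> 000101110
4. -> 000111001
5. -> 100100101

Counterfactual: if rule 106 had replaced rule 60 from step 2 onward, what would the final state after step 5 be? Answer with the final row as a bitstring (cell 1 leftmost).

011011101

(re-executing steps 2..5 under rule 106; state before step 2: 010001101)
2. -> 100011110
3. -> 000110011
4. -> 001110111
5. -> 011011101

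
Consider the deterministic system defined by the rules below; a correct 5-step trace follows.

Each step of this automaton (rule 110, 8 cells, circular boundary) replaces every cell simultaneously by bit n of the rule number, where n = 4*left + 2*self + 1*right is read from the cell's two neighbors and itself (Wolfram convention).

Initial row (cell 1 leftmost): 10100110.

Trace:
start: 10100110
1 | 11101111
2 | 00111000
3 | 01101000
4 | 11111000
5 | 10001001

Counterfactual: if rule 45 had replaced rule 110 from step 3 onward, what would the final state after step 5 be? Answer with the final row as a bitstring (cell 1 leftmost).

(re-executing steps 3..5 under rule 45; state before step 3: 00111000)
3 | 10100011
4 | 01101010
5 | 01011110

01011110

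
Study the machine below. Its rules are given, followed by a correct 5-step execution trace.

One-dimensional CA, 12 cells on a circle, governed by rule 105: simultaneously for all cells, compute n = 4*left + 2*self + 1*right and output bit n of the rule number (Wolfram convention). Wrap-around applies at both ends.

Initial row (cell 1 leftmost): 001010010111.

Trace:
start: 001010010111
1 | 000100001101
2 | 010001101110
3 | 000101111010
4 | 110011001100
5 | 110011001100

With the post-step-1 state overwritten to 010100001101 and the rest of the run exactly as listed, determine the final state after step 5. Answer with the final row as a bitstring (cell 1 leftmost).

state after step 1 := 010100001101
2 | 101001101110
3 | 010001111011
4 | 100101001111
5 | 100010001000

100010001000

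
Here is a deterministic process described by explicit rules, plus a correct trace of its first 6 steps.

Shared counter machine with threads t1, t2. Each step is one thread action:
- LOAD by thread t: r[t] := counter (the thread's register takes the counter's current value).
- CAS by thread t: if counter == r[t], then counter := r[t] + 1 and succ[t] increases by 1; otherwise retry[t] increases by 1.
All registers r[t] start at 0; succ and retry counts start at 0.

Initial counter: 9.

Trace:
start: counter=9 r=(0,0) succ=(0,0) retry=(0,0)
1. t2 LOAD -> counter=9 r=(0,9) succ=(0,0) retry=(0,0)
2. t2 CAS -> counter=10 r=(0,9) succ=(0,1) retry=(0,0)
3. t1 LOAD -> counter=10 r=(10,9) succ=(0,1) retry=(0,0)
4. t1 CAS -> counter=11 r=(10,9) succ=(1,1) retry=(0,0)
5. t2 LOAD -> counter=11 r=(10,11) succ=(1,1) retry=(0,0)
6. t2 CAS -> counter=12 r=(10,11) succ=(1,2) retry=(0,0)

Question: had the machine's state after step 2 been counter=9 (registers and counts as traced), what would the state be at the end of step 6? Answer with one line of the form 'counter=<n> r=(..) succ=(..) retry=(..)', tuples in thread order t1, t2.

state after step 2 := counter=9 r=(0,9) succ=(0,1) retry=(0,0)
3. t1 LOAD -> counter=9 r=(9,9) succ=(0,1) retry=(0,0)
4. t1 CAS -> counter=10 r=(9,9) succ=(1,1) retry=(0,0)
5. t2 LOAD -> counter=10 r=(9,10) succ=(1,1) retry=(0,0)
6. t2 CAS -> counter=11 r=(9,10) succ=(1,2) retry=(0,0)

counter=11 r=(9,10) succ=(1,2) retry=(0,0)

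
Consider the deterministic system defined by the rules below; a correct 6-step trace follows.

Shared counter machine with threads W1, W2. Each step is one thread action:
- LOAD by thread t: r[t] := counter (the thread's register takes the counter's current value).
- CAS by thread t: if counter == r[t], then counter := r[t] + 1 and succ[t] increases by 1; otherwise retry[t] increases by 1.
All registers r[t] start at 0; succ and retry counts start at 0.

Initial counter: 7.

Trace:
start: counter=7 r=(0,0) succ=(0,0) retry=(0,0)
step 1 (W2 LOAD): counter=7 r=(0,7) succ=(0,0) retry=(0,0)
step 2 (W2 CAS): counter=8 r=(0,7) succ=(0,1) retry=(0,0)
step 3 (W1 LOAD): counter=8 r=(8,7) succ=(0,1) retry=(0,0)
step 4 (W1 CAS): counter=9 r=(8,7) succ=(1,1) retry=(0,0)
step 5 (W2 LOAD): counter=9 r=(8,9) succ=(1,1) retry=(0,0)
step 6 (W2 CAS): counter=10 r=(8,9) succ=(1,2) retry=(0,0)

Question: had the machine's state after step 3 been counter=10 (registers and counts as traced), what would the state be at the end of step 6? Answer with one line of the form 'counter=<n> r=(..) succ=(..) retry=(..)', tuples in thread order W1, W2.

counter=11 r=(8,10) succ=(0,2) retry=(1,0)

state after step 3 := counter=10 r=(8,7) succ=(0,1) retry=(0,0)
step 4 (W1 CAS): counter=10 r=(8,7) succ=(0,1) retry=(1,0)
step 5 (W2 LOAD): counter=10 r=(8,10) succ=(0,1) retry=(1,0)
step 6 (W2 CAS): counter=11 r=(8,10) succ=(0,2) retry=(1,0)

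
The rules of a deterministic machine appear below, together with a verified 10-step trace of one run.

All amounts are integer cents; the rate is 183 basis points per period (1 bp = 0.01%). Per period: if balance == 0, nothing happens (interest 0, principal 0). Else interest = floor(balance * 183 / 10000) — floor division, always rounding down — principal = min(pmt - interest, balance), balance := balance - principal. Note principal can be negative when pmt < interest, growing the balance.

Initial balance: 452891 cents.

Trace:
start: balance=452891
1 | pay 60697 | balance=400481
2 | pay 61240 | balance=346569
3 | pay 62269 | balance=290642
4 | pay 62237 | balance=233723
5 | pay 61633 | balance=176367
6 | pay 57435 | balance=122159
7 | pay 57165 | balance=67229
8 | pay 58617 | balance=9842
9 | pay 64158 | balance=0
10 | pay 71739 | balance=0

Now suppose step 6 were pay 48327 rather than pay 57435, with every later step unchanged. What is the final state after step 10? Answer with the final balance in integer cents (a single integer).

0

(re-executing from step 6 with the substitution; state before step 6: balance=176367)
6 | pay 48327 | balance=131267
7 | pay 57165 | balance=76504
8 | pay 58617 | balance=19287
9 | pay 64158 | balance=0
10 | pay 71739 | balance=0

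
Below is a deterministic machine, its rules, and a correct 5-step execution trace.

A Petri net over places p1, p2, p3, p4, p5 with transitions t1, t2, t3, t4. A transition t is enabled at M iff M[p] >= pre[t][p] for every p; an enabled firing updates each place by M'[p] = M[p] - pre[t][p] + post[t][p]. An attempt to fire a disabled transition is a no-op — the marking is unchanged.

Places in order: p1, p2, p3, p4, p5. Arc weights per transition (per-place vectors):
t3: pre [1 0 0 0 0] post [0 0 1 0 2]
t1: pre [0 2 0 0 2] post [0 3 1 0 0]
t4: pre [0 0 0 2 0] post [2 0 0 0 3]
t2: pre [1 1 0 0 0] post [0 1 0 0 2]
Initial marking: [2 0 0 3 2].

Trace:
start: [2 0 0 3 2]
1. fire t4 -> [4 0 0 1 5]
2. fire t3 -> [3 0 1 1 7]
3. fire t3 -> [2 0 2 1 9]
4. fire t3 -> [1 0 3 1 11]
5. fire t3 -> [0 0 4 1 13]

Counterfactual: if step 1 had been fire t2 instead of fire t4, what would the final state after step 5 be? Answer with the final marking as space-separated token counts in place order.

0 0 2 3 6

(re-executing from step 1 with the substitution; state before step 1: [2 0 0 3 2])
1. fire t2 -> [2 0 0 3 2]
2. fire t3 -> [1 0 1 3 4]
3. fire t3 -> [0 0 2 3 6]
4. fire t3 -> [0 0 2 3 6]
5. fire t3 -> [0 0 2 3 6]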